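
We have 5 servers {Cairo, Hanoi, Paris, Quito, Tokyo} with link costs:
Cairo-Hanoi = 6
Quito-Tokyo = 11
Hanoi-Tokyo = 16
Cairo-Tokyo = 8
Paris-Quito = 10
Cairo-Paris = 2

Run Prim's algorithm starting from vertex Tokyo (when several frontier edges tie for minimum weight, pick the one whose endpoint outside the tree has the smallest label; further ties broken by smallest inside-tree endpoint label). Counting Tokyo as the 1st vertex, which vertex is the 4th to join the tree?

Hanoi

Grow the tree from Tokyo using Prim:
Step 1: cheapest edge leaving the tree is Cairo-Tokyo (8); add Cairo.
Step 2: cheapest edge leaving the tree is Cairo-Paris (2); add Paris.
Step 3: cheapest edge leaving the tree is Cairo-Hanoi (6); add Hanoi.
Step 4: cheapest edge leaving the tree is Paris-Quito (10); add Quito.
Vertex order: Tokyo, Cairo, Paris, Hanoi, Quito. The 4th vertex is Hanoi.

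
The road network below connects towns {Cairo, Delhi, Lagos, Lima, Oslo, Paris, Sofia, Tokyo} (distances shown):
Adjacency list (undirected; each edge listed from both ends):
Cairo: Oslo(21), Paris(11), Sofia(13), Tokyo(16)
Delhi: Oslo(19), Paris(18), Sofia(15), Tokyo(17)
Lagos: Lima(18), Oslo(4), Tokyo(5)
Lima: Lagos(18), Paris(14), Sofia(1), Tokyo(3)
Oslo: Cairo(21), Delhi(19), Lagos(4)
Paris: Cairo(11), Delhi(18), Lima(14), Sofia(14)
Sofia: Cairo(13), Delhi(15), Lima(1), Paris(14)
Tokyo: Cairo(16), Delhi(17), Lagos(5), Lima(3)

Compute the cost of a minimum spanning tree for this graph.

52

Prim's algorithm from Oslo:
Step 1: cheapest edge leaving the tree is Lagos–Oslo (4); add Lagos.
Step 2: cheapest edge leaving the tree is Lagos–Tokyo (5); add Tokyo.
Step 3: cheapest edge leaving the tree is Lima–Tokyo (3); add Lima.
Step 4: cheapest edge leaving the tree is Lima–Sofia (1); add Sofia.
Step 5: cheapest edge leaving the tree is Cairo–Sofia (13); add Cairo.
Step 6: cheapest edge leaving the tree is Cairo–Paris (11); add Paris.
Step 7: cheapest edge leaving the tree is Delhi–Sofia (15); add Delhi.
MST edges: Lagos–Oslo, Lagos–Tokyo, Lima–Tokyo, Lima–Sofia, Cairo–Sofia, Cairo–Paris, Delhi–Sofia; total weight 4+5+3+1+13+11+15 = 52.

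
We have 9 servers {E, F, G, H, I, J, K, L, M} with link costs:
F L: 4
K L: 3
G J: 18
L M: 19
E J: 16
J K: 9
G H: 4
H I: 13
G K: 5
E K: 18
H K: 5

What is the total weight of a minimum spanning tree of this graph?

Kruskal's algorithm — process edges by increasing weight (ties by edge label):
K L (3): add — endpoints in different components.
F L (4): add — endpoints in different components.
G H (4): add — endpoints in different components.
G K (5): add — endpoints in different components.
H K (5): skip — H and K already connected.
J K (9): add — endpoints in different components.
H I (13): add — endpoints in different components.
E J (16): add — endpoints in different components.
E K (18): skip — E and K already connected.
G J (18): skip — G and J already connected.
L M (19): add — endpoints in different components.
MST edges: K L, F L, G H, G K, J K, H I, E J, L M; total weight 3+4+4+5+9+13+16+19 = 73.

73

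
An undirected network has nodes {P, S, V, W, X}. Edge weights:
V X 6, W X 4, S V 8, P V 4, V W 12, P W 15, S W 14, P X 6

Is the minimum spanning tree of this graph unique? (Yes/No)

No

Sort edges by weight, then run Kruskal:
P V (4): add. Components now {W} {S} {P,V} {X}
W X (4): add. Components now {W,X} {S} {P,V}
P X (6): add. Components now {P,V,W,X} {S}
V X (6): skip — X and V already connected.
S V (8): add. Components now {P,S,V,W,X}
Non-tree edge V X has weight 6, equal to the heaviest edge on its tree cycle — swapping gives another MST of the same weight. Not unique.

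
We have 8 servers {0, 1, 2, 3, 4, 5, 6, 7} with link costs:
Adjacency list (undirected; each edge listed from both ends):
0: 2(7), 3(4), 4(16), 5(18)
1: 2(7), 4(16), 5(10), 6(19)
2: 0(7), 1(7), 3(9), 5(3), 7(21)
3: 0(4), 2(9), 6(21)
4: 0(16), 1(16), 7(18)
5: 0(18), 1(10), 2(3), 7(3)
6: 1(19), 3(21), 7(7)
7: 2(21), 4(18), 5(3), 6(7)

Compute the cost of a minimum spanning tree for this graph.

47

Sort edges by weight, then run Kruskal:
2–5 (3): add — endpoints in different components.
5–7 (3): add — endpoints in different components.
0–3 (4): add — endpoints in different components.
0–2 (7): add — endpoints in different components.
1–2 (7): add — endpoints in different components.
6–7 (7): add — endpoints in different components.
2–3 (9): skip — 2 and 3 already connected.
1–5 (10): skip — 1 and 5 already connected.
0–4 (16): add — endpoints in different components.
MST edges: 2–5, 5–7, 0–3, 0–2, 1–2, 6–7, 0–4; total weight 3+3+4+7+7+7+16 = 47.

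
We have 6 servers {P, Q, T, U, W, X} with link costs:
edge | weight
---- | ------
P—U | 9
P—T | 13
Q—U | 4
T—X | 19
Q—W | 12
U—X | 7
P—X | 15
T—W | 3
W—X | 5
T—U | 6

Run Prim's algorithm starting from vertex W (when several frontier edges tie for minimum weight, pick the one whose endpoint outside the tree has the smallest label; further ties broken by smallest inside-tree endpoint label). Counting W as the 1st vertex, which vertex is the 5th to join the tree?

Grow the tree from W using Prim:
Step 1: frontier [T—W 3, W—X 5, Q—W 12] → take T—W (3); add T.
Step 2: frontier [T—U 6, P—T 13, T—X 19, W—X 5, Q—W 12] → take W—X (5); add X.
Step 3: frontier [T—U 6, P—T 13, Q—W 12, U—X 7, P—X 15] → take T—U (6); add U.
Step 4: frontier [P—T 13, Q—U 4, P—U 9, Q—W 12, P—X 15] → take Q—U (4); add Q.
Step 5: frontier [P—T 13, P—U 9, P—X 15] → take P—U (9); add P.
Vertex order: W, T, X, U, Q, P. The 5th vertex is Q.

Q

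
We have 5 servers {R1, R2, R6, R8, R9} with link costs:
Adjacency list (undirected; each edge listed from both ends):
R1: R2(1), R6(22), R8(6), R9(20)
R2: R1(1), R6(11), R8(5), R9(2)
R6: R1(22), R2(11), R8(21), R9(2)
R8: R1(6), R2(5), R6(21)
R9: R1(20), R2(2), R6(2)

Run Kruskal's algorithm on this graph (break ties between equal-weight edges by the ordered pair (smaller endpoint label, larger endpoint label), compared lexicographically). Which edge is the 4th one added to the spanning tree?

R2-R8

Sort edges by weight, then run Kruskal:
R1-R2 (1): add. Components now {R8} {R1,R2} {R9} {R6}
R2-R9 (2): add. Components now {R8} {R1,R2,R9} {R6}
R6-R9 (2): add. Components now {R8} {R1,R2,R6,R9}
R2-R8 (5): add. Components now {R1,R2,R6,R8,R9}
The 4th edge added is R2-R8.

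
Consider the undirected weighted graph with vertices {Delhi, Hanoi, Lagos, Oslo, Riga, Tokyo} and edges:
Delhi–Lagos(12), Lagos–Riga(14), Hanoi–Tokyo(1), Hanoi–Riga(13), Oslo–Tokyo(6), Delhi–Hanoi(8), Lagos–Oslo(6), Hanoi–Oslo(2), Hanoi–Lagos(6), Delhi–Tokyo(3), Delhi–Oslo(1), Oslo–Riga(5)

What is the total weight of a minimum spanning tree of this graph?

Grow the tree from Riga using Prim:
Step 1: cheapest edge leaving the tree is Oslo–Riga (5); add Oslo.
Step 2: cheapest edge leaving the tree is Delhi–Oslo (1); add Delhi.
Step 3: cheapest edge leaving the tree is Hanoi–Oslo (2); add Hanoi.
Step 4: cheapest edge leaving the tree is Hanoi–Tokyo (1); add Tokyo.
Step 5: cheapest edge leaving the tree is Hanoi–Lagos (6); add Lagos.
MST edges: Oslo–Riga, Delhi–Oslo, Hanoi–Oslo, Hanoi–Tokyo, Hanoi–Lagos; total weight 5+1+2+1+6 = 15.

15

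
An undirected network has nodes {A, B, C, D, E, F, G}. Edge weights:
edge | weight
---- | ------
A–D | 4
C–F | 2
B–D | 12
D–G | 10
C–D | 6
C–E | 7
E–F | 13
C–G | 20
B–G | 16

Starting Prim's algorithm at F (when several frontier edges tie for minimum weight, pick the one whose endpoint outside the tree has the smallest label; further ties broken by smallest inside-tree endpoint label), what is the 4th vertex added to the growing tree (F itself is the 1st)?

Prim's algorithm from F:
Step 1: cheapest edge leaving the tree is C–F (2); add C.
Step 2: cheapest edge leaving the tree is C–D (6); add D.
Step 3: cheapest edge leaving the tree is A–D (4); add A.
Step 4: cheapest edge leaving the tree is C–E (7); add E.
Step 5: cheapest edge leaving the tree is D–G (10); add G.
Step 6: cheapest edge leaving the tree is B–D (12); add B.
Vertex order: F, C, D, A, E, G, B. The 4th vertex is A.

A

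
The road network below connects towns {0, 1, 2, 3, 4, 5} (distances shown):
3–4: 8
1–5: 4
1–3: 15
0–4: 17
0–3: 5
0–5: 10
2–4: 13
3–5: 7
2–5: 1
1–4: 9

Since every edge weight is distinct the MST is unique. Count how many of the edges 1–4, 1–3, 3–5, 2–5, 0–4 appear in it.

2

Kruskal's algorithm — process edges by increasing weight (ties by edge label):
2–5 (1): add. Components now {0} {1} {2,5} {3} {4}
1–5 (4): add. Components now {0} {1,2,5} {3} {4}
0–3 (5): add. Components now {0,3} {1,2,5} {4}
3–5 (7): add. Components now {0,1,2,3,5} {4}
3–4 (8): add. Components now {0,1,2,3,4,5}
MST edge set: {2–5, 1–5, 0–3, 3–5, 3–4}.
Of the listed edges, {3–5, 2–5} are in the MST → 2.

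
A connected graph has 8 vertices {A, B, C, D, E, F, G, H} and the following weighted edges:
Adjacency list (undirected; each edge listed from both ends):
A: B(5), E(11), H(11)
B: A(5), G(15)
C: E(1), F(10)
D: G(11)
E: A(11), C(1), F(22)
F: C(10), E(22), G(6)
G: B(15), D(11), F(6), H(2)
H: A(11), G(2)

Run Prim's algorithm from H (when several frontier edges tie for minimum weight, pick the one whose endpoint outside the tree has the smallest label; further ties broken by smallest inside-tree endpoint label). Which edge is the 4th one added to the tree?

Prim's algorithm from H:
Step 1: frontier [G-H 2, A-H 11] → take G-H (2); add G.
Step 2: frontier [F-G 6, D-G 11, B-G 15, A-H 11] → take F-G (6); add F.
Step 3: frontier [C-F 10, E-F 22, D-G 11, B-G 15, A-H 11] → take C-F (10); add C.
Step 4: frontier [C-E 1, E-F 22, D-G 11, B-G 15, A-H 11] → take C-E (1); add E.
Step 5: frontier [A-E 11, D-G 11, B-G 15, A-H 11] → take A-E (11); add A.
Step 6: frontier [A-B 5, D-G 11, B-G 15] → take A-B (5); add B.
Step 7: frontier [D-G 11] → take D-G (11); add D.
The 4th edge added is C-E.

C-E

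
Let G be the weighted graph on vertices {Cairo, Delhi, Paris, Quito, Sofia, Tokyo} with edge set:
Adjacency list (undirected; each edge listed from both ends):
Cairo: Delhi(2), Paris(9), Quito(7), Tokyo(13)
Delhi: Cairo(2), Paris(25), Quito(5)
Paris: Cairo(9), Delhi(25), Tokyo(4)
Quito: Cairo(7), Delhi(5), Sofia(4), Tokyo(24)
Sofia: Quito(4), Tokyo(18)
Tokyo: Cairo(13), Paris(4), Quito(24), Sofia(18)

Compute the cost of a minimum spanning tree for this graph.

24

Prim, starting at Quito.
Step 1: frontier [Quito–Sofia 4, Delhi–Quito 5, Cairo–Quito 7, Quito–Tokyo 24] → take Quito–Sofia (4); add Sofia.
Step 2: frontier [Delhi–Quito 5, Cairo–Quito 7, Quito–Tokyo 24, Sofia–Tokyo 18] → take Delhi–Quito (5); add Delhi.
Step 3: frontier [Cairo–Delhi 2, Delhi–Paris 25, Cairo–Quito 7, Quito–Tokyo 24, Sofia–Tokyo 18] → take Cairo–Delhi (2); add Cairo.
Step 4: frontier [Cairo–Paris 9, Cairo–Tokyo 13, Delhi–Paris 25, Quito–Tokyo 24, Sofia–Tokyo 18] → take Cairo–Paris (9); add Paris.
Step 5: frontier [Cairo–Tokyo 13, Paris–Tokyo 4, Quito–Tokyo 24, Sofia–Tokyo 18] → take Paris–Tokyo (4); add Tokyo.
MST edges: Quito–Sofia, Delhi–Quito, Cairo–Delhi, Cairo–Paris, Paris–Tokyo; total weight 4+5+2+9+4 = 24.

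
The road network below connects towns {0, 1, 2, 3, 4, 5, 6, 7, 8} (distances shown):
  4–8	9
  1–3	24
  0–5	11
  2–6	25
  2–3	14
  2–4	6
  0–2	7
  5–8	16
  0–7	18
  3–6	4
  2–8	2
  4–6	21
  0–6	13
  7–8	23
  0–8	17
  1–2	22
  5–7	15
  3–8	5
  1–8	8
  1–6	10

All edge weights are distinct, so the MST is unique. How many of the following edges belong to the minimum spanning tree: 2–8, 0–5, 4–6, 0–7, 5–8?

Sort edges by weight, then run Kruskal:
2–8 (2): add — endpoints in different components.
3–6 (4): add — endpoints in different components.
3–8 (5): add — endpoints in different components.
2–4 (6): add — endpoints in different components.
0–2 (7): add — endpoints in different components.
1–8 (8): add — endpoints in different components.
4–8 (9): skip — 4 and 8 already connected.
1–6 (10): skip — 1 and 6 already connected.
0–5 (11): add — endpoints in different components.
0–6 (13): skip — 0 and 6 already connected.
2–3 (14): skip — 2 and 3 already connected.
5–7 (15): add — endpoints in different components.
MST edge set: {2–8, 3–6, 3–8, 2–4, 0–2, 1–8, 0–5, 5–7}.
Of the listed edges, {2–8, 0–5} are in the MST → 2.

2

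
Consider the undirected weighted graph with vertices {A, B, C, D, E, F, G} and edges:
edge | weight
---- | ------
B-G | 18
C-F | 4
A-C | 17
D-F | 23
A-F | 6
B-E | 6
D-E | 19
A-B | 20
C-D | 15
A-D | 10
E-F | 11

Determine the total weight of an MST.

Kruskal: consider edges lightest-first.
C-F (4): add — endpoints in different components.
A-F (6): add — endpoints in different components.
B-E (6): add — endpoints in different components.
A-D (10): add — endpoints in different components.
E-F (11): add — endpoints in different components.
C-D (15): skip — C and D already connected.
A-C (17): skip — A and C already connected.
B-G (18): add — endpoints in different components.
MST edges: C-F, A-F, B-E, A-D, E-F, B-G; total weight 4+6+6+10+11+18 = 55.

55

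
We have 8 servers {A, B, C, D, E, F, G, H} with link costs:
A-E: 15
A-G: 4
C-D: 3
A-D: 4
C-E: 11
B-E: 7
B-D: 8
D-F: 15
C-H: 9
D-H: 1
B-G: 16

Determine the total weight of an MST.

42

Sort edges by weight, then run Kruskal:
D-H (1): add — endpoints in different components.
C-D (3): add — endpoints in different components.
A-D (4): add — endpoints in different components.
A-G (4): add — endpoints in different components.
B-E (7): add — endpoints in different components.
B-D (8): add — endpoints in different components.
C-H (9): skip — C and H already connected.
C-E (11): skip — C and E already connected.
A-E (15): skip — A and E already connected.
D-F (15): add — endpoints in different components.
MST edges: D-H, C-D, A-D, A-G, B-E, B-D, D-F; total weight 1+3+4+4+7+8+15 = 42.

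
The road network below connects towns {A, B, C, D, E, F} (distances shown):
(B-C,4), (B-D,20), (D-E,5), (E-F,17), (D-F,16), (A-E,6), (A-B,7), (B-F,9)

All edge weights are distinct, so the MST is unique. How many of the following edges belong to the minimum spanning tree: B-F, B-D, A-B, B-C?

3

Kruskal's algorithm — process edges by increasing weight (ties by edge label):
B-C (4): add. Components now {A} {B,C} {D} {E} {F}
D-E (5): add. Components now {A} {B,C} {D,E} {F}
A-E (6): add. Components now {A,D,E} {B,C} {F}
A-B (7): add. Components now {A,B,C,D,E} {F}
B-F (9): add. Components now {A,B,C,D,E,F}
MST edge set: {B-C, D-E, A-E, A-B, B-F}.
Of the listed edges, {B-F, A-B, B-C} are in the MST → 3.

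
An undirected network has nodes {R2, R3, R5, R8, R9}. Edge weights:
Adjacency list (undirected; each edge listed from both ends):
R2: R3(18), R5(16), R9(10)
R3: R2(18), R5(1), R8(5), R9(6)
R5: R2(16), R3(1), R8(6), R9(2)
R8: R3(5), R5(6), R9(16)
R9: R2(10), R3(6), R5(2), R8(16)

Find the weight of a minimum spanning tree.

18

Sort edges by weight, then run Kruskal:
R3—R5 (1): add — endpoints in different components.
R5—R9 (2): add — endpoints in different components.
R3—R8 (5): add — endpoints in different components.
R3—R9 (6): skip — R3 and R9 already connected.
R5—R8 (6): skip — R5 and R8 already connected.
R2—R9 (10): add — endpoints in different components.
MST edges: R3—R5, R5—R9, R3—R8, R2—R9; total weight 1+2+5+10 = 18.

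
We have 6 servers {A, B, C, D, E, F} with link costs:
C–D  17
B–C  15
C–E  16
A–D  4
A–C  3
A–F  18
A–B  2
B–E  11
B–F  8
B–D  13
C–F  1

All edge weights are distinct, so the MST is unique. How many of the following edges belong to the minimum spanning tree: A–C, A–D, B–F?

Sort edges by weight, then run Kruskal:
C–F (1): add — endpoints in different components.
A–B (2): add — endpoints in different components.
A–C (3): add — endpoints in different components.
A–D (4): add — endpoints in different components.
B–F (8): skip — B and F already connected.
B–E (11): add — endpoints in different components.
MST edge set: {C–F, A–B, A–C, A–D, B–E}.
Of the listed edges, {A–C, A–D} are in the MST → 2.

2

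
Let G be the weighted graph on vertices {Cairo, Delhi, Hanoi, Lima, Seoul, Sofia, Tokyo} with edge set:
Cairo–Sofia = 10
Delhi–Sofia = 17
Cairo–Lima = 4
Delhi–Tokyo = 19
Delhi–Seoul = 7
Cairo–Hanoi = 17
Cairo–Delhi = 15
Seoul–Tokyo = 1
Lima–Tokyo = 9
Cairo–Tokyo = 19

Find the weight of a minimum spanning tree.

Sort edges by weight, then run Kruskal:
Seoul–Tokyo (1): add — endpoints in different components.
Cairo–Lima (4): add — endpoints in different components.
Delhi–Seoul (7): add — endpoints in different components.
Lima–Tokyo (9): add — endpoints in different components.
Cairo–Sofia (10): add — endpoints in different components.
Cairo–Delhi (15): skip — Cairo and Delhi already connected.
Cairo–Hanoi (17): add — endpoints in different components.
MST edges: Seoul–Tokyo, Cairo–Lima, Delhi–Seoul, Lima–Tokyo, Cairo–Sofia, Cairo–Hanoi; total weight 1+4+7+9+10+17 = 48.

48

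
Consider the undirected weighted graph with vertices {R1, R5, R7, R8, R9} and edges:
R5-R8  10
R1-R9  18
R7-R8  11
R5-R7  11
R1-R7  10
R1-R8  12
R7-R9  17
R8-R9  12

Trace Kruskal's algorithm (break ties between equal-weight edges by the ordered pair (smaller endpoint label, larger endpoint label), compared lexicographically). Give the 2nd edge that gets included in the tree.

R5-R8

Kruskal's algorithm — process edges by increasing weight (ties by edge label):
R1-R7 (10): add. Components now {R1,R7} {R8} {R5} {R9}
R5-R8 (10): add. Components now {R1,R7} {R5,R8} {R9}
R5-R7 (11): add. Components now {R1,R5,R7,R8} {R9}
R7-R8 (11): skip — R8 and R7 already connected.
R1-R8 (12): skip — R1 and R8 already connected.
R8-R9 (12): add. Components now {R1,R5,R7,R8,R9}
The 2nd edge added is R5-R8.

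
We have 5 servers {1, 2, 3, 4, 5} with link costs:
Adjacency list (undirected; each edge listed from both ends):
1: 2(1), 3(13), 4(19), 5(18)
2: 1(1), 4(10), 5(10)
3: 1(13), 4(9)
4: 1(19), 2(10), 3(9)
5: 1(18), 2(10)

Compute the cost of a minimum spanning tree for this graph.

Prim's algorithm from 3:
Step 1: cheapest edge leaving the tree is 3—4 (9); add 4.
Step 2: cheapest edge leaving the tree is 2—4 (10); add 2.
Step 3: cheapest edge leaving the tree is 1—2 (1); add 1.
Step 4: cheapest edge leaving the tree is 2—5 (10); add 5.
MST edges: 3—4, 2—4, 1—2, 2—5; total weight 9+10+1+10 = 30.

30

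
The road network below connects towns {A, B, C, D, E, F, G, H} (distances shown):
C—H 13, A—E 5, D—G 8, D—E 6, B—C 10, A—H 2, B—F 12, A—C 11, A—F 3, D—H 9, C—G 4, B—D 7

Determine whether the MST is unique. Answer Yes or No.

Yes

Kruskal: consider edges lightest-first.
A—H (2): add — endpoints in different components.
A—F (3): add — endpoints in different components.
C—G (4): add — endpoints in different components.
A—E (5): add — endpoints in different components.
D—E (6): add — endpoints in different components.
B—D (7): add — endpoints in different components.
D—G (8): add — endpoints in different components.
Every non-tree edge has weight strictly greater than the heaviest edge on the tree path between its endpoints, so the MST is unique.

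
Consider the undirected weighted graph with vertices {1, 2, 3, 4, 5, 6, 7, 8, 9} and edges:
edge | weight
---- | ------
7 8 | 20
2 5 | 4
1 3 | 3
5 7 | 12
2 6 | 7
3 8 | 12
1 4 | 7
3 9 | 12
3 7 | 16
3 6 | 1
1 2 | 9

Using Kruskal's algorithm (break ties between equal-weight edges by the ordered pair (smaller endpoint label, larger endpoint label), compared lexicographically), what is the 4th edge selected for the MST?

1-4

Sort edges by weight, then run Kruskal:
3 6 (1): add — endpoints in different components.
1 3 (3): add — endpoints in different components.
2 5 (4): add — endpoints in different components.
1 4 (7): add — endpoints in different components.
2 6 (7): add — endpoints in different components.
1 2 (9): skip — 1 and 2 already connected.
3 8 (12): add — endpoints in different components.
3 9 (12): add — endpoints in different components.
5 7 (12): add — endpoints in different components.
The 4th edge added is 1 4.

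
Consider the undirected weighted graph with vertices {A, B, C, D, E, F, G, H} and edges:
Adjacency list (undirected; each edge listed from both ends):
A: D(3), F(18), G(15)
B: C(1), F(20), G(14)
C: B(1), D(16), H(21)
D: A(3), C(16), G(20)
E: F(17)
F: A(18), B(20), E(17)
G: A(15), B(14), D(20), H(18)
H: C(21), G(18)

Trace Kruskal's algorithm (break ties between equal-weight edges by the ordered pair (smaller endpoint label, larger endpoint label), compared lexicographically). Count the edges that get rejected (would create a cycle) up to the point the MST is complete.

1

Kruskal's algorithm — process edges by increasing weight (ties by edge label):
B–C (1): add — endpoints in different components.
A–D (3): add — endpoints in different components.
B–G (14): add — endpoints in different components.
A–G (15): add — endpoints in different components.
C–D (16): skip — C and D already connected.
E–F (17): add — endpoints in different components.
A–F (18): add — endpoints in different components.
G–H (18): add — endpoints in different components.
Edges rejected before the tree was complete: 1.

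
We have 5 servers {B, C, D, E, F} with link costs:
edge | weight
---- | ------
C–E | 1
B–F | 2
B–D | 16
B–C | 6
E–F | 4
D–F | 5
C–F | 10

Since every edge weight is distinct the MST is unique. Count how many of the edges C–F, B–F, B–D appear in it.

1

Kruskal's algorithm — process edges by increasing weight (ties by edge label):
C–E (1): add — endpoints in different components.
B–F (2): add — endpoints in different components.
E–F (4): add — endpoints in different components.
D–F (5): add — endpoints in different components.
MST edge set: {C–E, B–F, E–F, D–F}.
Of the listed edges, {B–F} are in the MST → 1.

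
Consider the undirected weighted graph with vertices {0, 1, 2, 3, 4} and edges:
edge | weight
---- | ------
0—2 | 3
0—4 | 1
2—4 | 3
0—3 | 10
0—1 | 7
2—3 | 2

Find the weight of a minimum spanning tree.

Kruskal's algorithm — process edges by increasing weight (ties by edge label):
0—4 (1): add — endpoints in different components.
2—3 (2): add — endpoints in different components.
0—2 (3): add — endpoints in different components.
2—4 (3): skip — 2 and 4 already connected.
0—1 (7): add — endpoints in different components.
MST edges: 0—4, 2—3, 0—2, 0—1; total weight 1+2+3+7 = 13.

13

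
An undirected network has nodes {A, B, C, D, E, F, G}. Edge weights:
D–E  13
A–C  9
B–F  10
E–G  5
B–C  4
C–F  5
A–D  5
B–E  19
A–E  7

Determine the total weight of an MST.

35

Kruskal's algorithm — process edges by increasing weight (ties by edge label):
B–C (4): add. Components now {A} {B,C} {D} {E} {F} {G}
A–D (5): add. Components now {A,D} {B,C} {E} {F} {G}
C–F (5): add. Components now {A,D} {B,C,F} {E} {G}
E–G (5): add. Components now {A,D} {B,C,F} {E,G}
A–E (7): add. Components now {A,D,E,G} {B,C,F}
A–C (9): add. Components now {A,B,C,D,E,F,G}
MST edges: B–C, A–D, C–F, E–G, A–E, A–C; total weight 4+5+5+5+7+9 = 35.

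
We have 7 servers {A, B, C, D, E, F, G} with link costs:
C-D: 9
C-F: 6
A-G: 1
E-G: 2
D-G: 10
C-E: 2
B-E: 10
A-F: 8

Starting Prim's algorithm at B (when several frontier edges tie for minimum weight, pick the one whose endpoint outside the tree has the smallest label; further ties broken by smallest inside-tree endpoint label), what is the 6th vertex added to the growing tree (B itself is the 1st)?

Prim, starting at B.
Step 1: cheapest edge leaving the tree is B-E (10); add E.
Step 2: cheapest edge leaving the tree is C-E (2); add C.
Step 3: cheapest edge leaving the tree is E-G (2); add G.
Step 4: cheapest edge leaving the tree is A-G (1); add A.
Step 5: cheapest edge leaving the tree is C-F (6); add F.
Step 6: cheapest edge leaving the tree is C-D (9); add D.
Vertex order: B, E, C, G, A, F, D. The 6th vertex is F.

F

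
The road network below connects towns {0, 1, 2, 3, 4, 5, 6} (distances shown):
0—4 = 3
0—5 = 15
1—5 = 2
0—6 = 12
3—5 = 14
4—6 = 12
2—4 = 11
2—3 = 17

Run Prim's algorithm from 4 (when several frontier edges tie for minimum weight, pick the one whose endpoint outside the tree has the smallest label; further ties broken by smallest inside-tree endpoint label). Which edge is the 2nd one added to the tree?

Grow the tree from 4 using Prim:
Step 1: cheapest edge leaving the tree is 0—4 (3); add 0.
Step 2: cheapest edge leaving the tree is 2—4 (11); add 2.
Step 3: cheapest edge leaving the tree is 0—6 (12); add 6.
Step 4: cheapest edge leaving the tree is 0—5 (15); add 5.
Step 5: cheapest edge leaving the tree is 1—5 (2); add 1.
Step 6: cheapest edge leaving the tree is 3—5 (14); add 3.
The 2nd edge added is 2—4.

2-4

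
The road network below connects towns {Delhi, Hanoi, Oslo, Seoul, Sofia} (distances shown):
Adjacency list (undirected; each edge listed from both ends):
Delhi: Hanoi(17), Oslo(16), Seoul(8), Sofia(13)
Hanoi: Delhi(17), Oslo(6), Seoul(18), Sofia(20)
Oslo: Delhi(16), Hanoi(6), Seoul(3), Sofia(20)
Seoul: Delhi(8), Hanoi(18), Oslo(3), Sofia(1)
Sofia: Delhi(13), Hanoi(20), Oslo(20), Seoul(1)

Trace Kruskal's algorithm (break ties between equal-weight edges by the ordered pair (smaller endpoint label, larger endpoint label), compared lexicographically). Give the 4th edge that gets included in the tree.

Delhi-Seoul

Kruskal's algorithm — process edges by increasing weight (ties by edge label):
Seoul-Sofia (1): add. Components now {Hanoi} {Seoul,Sofia} {Delhi} {Oslo}
Oslo-Seoul (3): add. Components now {Hanoi} {Oslo,Seoul,Sofia} {Delhi}
Hanoi-Oslo (6): add. Components now {Hanoi,Oslo,Seoul,Sofia} {Delhi}
Delhi-Seoul (8): add. Components now {Delhi,Hanoi,Oslo,Seoul,Sofia}
The 4th edge added is Delhi-Seoul.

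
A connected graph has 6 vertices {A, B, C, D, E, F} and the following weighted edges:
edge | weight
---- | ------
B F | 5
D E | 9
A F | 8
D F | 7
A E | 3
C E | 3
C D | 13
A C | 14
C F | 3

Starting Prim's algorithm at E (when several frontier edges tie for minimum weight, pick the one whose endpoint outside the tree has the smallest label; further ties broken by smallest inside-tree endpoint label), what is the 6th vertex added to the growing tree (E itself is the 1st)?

Prim's algorithm from E:
Step 1: frontier [A E 3, C E 3, D E 9] → take A E (3); add A.
Step 2: frontier [A F 8, A C 14, C E 3, D E 9] → take C E (3); add C.
Step 3: frontier [A F 8, C F 3, C D 13, D E 9] → take C F (3); add F.
Step 4: frontier [C D 13, D E 9, B F 5, D F 7] → take B F (5); add B.
Step 5: frontier [C D 13, D E 9, D F 7] → take D F (7); add D.
Vertex order: E, A, C, F, B, D. The 6th vertex is D.

D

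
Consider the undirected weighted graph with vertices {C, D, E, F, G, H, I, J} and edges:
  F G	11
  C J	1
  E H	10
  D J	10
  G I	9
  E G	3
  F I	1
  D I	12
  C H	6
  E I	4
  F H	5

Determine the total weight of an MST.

30

Kruskal's algorithm — process edges by increasing weight (ties by edge label):
C J (1): add — endpoints in different components.
F I (1): add — endpoints in different components.
E G (3): add — endpoints in different components.
E I (4): add — endpoints in different components.
F H (5): add — endpoints in different components.
C H (6): add — endpoints in different components.
G I (9): skip — G and I already connected.
D J (10): add — endpoints in different components.
MST edges: C J, F I, E G, E I, F H, C H, D J; total weight 1+1+3+4+5+6+10 = 30.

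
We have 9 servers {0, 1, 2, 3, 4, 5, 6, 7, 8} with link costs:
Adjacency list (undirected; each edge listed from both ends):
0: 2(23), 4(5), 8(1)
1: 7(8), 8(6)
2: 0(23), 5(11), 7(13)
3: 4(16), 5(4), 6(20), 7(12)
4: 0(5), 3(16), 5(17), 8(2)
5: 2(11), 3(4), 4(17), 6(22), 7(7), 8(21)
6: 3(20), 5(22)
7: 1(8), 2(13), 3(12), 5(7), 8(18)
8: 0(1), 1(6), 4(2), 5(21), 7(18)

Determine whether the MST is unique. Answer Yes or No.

Yes

Sort edges by weight, then run Kruskal:
0-8 (1): add — endpoints in different components.
4-8 (2): add — endpoints in different components.
3-5 (4): add — endpoints in different components.
0-4 (5): skip — 0 and 4 already connected.
1-8 (6): add — endpoints in different components.
5-7 (7): add — endpoints in different components.
1-7 (8): add — endpoints in different components.
2-5 (11): add — endpoints in different components.
3-7 (12): skip — 3 and 7 already connected.
2-7 (13): skip — 2 and 7 already connected.
3-4 (16): skip — 3 and 4 already connected.
4-5 (17): skip — 4 and 5 already connected.
7-8 (18): skip — 7 and 8 already connected.
3-6 (20): add — endpoints in different components.
Every non-tree edge has weight strictly greater than the heaviest edge on the tree path between its endpoints, so the MST is unique.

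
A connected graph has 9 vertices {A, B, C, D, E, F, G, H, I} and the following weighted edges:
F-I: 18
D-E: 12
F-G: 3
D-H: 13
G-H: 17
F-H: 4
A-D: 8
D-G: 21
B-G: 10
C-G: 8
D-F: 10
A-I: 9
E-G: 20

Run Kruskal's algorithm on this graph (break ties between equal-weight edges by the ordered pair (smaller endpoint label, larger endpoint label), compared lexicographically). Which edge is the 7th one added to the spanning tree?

Kruskal: consider edges lightest-first.
F-G (3): add — endpoints in different components.
F-H (4): add — endpoints in different components.
A-D (8): add — endpoints in different components.
C-G (8): add — endpoints in different components.
A-I (9): add — endpoints in different components.
B-G (10): add — endpoints in different components.
D-F (10): add — endpoints in different components.
D-E (12): add — endpoints in different components.
The 7th edge added is D-F.

D-F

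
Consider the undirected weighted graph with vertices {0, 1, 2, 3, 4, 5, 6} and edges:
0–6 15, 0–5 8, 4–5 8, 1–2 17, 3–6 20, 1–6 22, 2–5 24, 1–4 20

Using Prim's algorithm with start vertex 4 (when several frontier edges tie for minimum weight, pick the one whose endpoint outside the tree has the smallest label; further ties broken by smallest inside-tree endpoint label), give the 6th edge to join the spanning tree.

Prim's algorithm from 4:
Step 1: frontier [4–5 8, 1–4 20] → take 4–5 (8); add 5.
Step 2: frontier [1–4 20, 0–5 8, 2–5 24] → take 0–5 (8); add 0.
Step 3: frontier [0–6 15, 1–4 20, 2–5 24] → take 0–6 (15); add 6.
Step 4: frontier [1–4 20, 2–5 24, 3–6 20, 1–6 22] → take 1–4 (20); add 1.
Step 5: frontier [1–2 17, 2–5 24, 3–6 20] → take 1–2 (17); add 2.
Step 6: frontier [3–6 20] → take 3–6 (20); add 3.
The 6th edge added is 3–6.

3-6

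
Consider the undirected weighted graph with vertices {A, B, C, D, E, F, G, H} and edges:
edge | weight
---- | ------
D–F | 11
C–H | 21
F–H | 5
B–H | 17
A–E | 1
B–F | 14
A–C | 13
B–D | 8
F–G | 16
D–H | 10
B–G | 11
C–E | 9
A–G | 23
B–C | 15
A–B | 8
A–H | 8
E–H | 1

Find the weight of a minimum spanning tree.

43

Grow the tree from E using Prim:
Step 1: cheapest edge leaving the tree is A–E (1); add A.
Step 2: cheapest edge leaving the tree is E–H (1); add H.
Step 3: cheapest edge leaving the tree is F–H (5); add F.
Step 4: cheapest edge leaving the tree is A–B (8); add B.
Step 5: cheapest edge leaving the tree is B–D (8); add D.
Step 6: cheapest edge leaving the tree is C–E (9); add C.
Step 7: cheapest edge leaving the tree is B–G (11); add G.
MST edges: A–E, E–H, F–H, A–B, B–D, C–E, B–G; total weight 1+1+5+8+8+9+11 = 43.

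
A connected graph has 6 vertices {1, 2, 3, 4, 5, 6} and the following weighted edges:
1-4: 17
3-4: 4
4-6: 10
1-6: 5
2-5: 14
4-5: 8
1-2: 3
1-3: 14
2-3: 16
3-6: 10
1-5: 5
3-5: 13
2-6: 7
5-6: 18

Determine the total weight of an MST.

25

Kruskal: consider edges lightest-first.
1-2 (3): add. Components now {1,2} {3} {4} {5} {6}
3-4 (4): add. Components now {1,2} {3,4} {5} {6}
1-5 (5): add. Components now {1,2,5} {3,4} {6}
1-6 (5): add. Components now {1,2,5,6} {3,4}
2-6 (7): skip — 2 and 6 already connected.
4-5 (8): add. Components now {1,2,3,4,5,6}
MST edges: 1-2, 3-4, 1-5, 1-6, 4-5; total weight 3+4+5+5+8 = 25.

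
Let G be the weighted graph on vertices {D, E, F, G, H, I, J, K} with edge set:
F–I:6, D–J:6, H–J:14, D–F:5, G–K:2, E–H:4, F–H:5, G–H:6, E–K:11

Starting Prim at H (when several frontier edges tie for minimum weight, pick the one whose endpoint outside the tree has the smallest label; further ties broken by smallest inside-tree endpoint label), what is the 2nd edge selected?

F-H

Grow the tree from H using Prim:
Step 1: frontier [E–H 4, F–H 5, G–H 6, H–J 14] → take E–H (4); add E.
Step 2: frontier [E–K 11, F–H 5, G–H 6, H–J 14] → take F–H (5); add F.
Step 3: frontier [E–K 11, D–F 5, F–I 6, G–H 6, H–J 14] → take D–F (5); add D.
Step 4: frontier [D–J 6, E–K 11, F–I 6, G–H 6, H–J 14] → take G–H (6); add G.
Step 5: frontier [D–J 6, E–K 11, F–I 6, G–K 2, H–J 14] → take G–K (2); add K.
Step 6: frontier [D–J 6, F–I 6, H–J 14] → take F–I (6); add I.
Step 7: frontier [D–J 6, H–J 14] → take D–J (6); add J.
The 2nd edge added is F–H.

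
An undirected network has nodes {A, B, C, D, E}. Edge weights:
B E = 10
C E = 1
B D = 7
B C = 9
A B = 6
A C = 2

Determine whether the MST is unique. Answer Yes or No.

Yes

Kruskal's algorithm — process edges by increasing weight (ties by edge label):
C E (1): add — endpoints in different components.
A C (2): add — endpoints in different components.
A B (6): add — endpoints in different components.
B D (7): add — endpoints in different components.
Every non-tree edge has weight strictly greater than the heaviest edge on the tree path between its endpoints, so the MST is unique.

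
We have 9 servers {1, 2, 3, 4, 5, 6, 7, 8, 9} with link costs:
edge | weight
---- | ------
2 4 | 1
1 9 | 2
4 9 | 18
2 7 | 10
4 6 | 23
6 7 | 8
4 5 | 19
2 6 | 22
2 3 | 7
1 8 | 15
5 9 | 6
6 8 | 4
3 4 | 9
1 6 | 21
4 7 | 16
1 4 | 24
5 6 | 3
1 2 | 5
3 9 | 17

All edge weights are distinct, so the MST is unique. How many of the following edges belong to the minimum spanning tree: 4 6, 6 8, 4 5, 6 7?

Kruskal's algorithm — process edges by increasing weight (ties by edge label):
2 4 (1): add — endpoints in different components.
1 9 (2): add — endpoints in different components.
5 6 (3): add — endpoints in different components.
6 8 (4): add — endpoints in different components.
1 2 (5): add — endpoints in different components.
5 9 (6): add — endpoints in different components.
2 3 (7): add — endpoints in different components.
6 7 (8): add — endpoints in different components.
MST edge set: {2 4, 1 9, 5 6, 6 8, 1 2, 5 9, 2 3, 6 7}.
Of the listed edges, {6 8, 6 7} are in the MST → 2.

2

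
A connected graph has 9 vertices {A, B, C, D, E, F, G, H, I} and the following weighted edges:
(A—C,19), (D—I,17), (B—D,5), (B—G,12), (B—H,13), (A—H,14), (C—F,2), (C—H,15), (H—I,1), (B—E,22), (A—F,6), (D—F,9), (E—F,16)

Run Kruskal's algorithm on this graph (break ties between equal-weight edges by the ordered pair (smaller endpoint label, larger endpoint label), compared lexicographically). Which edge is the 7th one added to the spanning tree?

B-H

Kruskal: consider edges lightest-first.
H—I (1): add — endpoints in different components.
C—F (2): add — endpoints in different components.
B—D (5): add — endpoints in different components.
A—F (6): add — endpoints in different components.
D—F (9): add — endpoints in different components.
B—G (12): add — endpoints in different components.
B—H (13): add — endpoints in different components.
A—H (14): skip — A and H already connected.
C—H (15): skip — C and H already connected.
E—F (16): add — endpoints in different components.
The 7th edge added is B—H.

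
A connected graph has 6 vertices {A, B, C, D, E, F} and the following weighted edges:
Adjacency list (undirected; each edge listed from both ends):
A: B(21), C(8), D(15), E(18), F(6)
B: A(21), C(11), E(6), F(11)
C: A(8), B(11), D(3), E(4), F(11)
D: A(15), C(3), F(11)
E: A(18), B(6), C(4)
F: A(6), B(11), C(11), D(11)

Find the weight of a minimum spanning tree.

Kruskal's algorithm — process edges by increasing weight (ties by edge label):
C—D (3): add — endpoints in different components.
C—E (4): add — endpoints in different components.
A—F (6): add — endpoints in different components.
B—E (6): add — endpoints in different components.
A—C (8): add — endpoints in different components.
MST edges: C—D, C—E, A—F, B—E, A—C; total weight 3+4+6+6+8 = 27.

27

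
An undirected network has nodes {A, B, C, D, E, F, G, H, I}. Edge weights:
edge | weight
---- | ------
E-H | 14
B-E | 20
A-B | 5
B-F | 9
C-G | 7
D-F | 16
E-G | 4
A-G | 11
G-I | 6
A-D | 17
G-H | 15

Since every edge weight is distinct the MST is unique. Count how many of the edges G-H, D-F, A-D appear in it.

Kruskal: consider edges lightest-first.
E-G (4): add — endpoints in different components.
A-B (5): add — endpoints in different components.
G-I (6): add — endpoints in different components.
C-G (7): add — endpoints in different components.
B-F (9): add — endpoints in different components.
A-G (11): add — endpoints in different components.
E-H (14): add — endpoints in different components.
G-H (15): skip — G and H already connected.
D-F (16): add — endpoints in different components.
MST edge set: {E-G, A-B, G-I, C-G, B-F, A-G, E-H, D-F}.
Of the listed edges, {D-F} are in the MST → 1.

1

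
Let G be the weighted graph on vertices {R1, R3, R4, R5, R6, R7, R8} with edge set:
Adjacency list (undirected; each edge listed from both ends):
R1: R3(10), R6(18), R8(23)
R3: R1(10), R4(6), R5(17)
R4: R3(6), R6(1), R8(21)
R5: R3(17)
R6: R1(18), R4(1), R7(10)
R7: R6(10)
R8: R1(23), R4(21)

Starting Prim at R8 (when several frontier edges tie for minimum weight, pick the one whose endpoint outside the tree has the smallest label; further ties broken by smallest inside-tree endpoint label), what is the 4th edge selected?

Prim, starting at R8.
Step 1: frontier [R4—R8 21, R1—R8 23] → take R4—R8 (21); add R4.
Step 2: frontier [R4—R6 1, R3—R4 6, R1—R8 23] → take R4—R6 (1); add R6.
Step 3: frontier [R3—R4 6, R6—R7 10, R1—R6 18, R1—R8 23] → take R3—R4 (6); add R3.
Step 4: frontier [R1—R3 10, R3—R5 17, R6—R7 10, R1—R6 18, R1—R8 23] → take R1—R3 (10); add R1.
Step 5: frontier [R3—R5 17, R6—R7 10] → take R6—R7 (10); add R7.
Step 6: frontier [R3—R5 17] → take R3—R5 (17); add R5.
The 4th edge added is R1—R3.

R1-R3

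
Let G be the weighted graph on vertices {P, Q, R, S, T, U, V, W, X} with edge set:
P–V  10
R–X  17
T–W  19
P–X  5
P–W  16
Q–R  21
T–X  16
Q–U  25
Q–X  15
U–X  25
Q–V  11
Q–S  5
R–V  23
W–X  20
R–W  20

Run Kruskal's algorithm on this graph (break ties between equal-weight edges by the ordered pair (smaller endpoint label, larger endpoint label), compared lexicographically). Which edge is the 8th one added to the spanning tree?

Q-U

Kruskal's algorithm — process edges by increasing weight (ties by edge label):
P–X (5): add — endpoints in different components.
Q–S (5): add — endpoints in different components.
P–V (10): add — endpoints in different components.
Q–V (11): add — endpoints in different components.
Q–X (15): skip — Q and X already connected.
P–W (16): add — endpoints in different components.
T–X (16): add — endpoints in different components.
R–X (17): add — endpoints in different components.
T–W (19): skip — T and W already connected.
R–W (20): skip — R and W already connected.
W–X (20): skip — W and X already connected.
Q–R (21): skip — Q and R already connected.
R–V (23): skip — V and R already connected.
Q–U (25): add — endpoints in different components.
The 8th edge added is Q–U.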